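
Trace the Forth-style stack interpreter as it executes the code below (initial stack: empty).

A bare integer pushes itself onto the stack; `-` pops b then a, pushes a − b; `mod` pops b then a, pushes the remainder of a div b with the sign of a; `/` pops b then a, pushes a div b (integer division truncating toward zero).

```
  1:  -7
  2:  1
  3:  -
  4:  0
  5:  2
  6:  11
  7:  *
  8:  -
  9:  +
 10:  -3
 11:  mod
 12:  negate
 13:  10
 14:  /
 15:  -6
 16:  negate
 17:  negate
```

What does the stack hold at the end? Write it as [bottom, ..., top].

[0, -6]

-7     → -7
1      → -7 1
-      → -8
0      → -8 0
2      → -8 0 2
11     → -8 0 2 11
*      → -8 0 22
-      → -8 -22
+      → -30
-3     → -30 -3
mod    → 0
negate → 0
10     → 0 10
/      → 0
-6     → 0 -6
negate → 0 6
negate → 0 -6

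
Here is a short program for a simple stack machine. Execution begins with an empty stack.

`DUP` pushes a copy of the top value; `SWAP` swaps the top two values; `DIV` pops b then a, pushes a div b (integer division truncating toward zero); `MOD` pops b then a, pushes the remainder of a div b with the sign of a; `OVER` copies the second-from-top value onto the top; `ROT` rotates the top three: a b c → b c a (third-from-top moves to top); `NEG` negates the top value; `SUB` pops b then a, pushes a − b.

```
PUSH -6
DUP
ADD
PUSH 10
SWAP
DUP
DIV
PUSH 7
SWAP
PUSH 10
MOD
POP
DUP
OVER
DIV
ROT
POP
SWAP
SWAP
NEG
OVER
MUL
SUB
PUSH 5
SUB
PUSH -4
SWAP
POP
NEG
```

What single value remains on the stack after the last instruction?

PUSH -6  [-6]
DUP      [-6, -6]
ADD      [-12]
PUSH 10  [-12, 10]
SWAP     [10, -12]
DUP      [10, -12, -12]
DIV      [10, 1]
PUSH 7   [10, 1, 7]
SWAP     [10, 7, 1]
PUSH 10  [10, 7, 1, 10]
MOD      [10, 7, 1]
POP      [10, 7]
DUP      [10, 7, 7]
OVER     [10, 7, 7, 7]
DIV      [10, 7, 1]
ROT      [7, 1, 10]
POP      [7, 1]
SWAP     [1, 7]
SWAP     [7, 1]
NEG      [7, -1]
OVER     [7, -1, 7]
MUL      [7, -7]
SUB      [14]
PUSH 5   [14, 5]
SUB      [9]
PUSH -4  [9, -4]
SWAP     [-4, 9]
POP      [-4]
NEG      [4]

4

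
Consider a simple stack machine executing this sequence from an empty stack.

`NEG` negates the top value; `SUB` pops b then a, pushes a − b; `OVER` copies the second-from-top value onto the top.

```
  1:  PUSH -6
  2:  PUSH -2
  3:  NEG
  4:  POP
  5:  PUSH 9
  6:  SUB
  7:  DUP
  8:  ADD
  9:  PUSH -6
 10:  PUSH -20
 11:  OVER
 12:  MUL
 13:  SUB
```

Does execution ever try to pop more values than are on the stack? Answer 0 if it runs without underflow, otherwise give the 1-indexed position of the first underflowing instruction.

PUSH -6   [-6]
PUSH -2   [-6, -2]
NEG       [-6, 2]
POP       [-6]
PUSH 9    [-6, 9]
SUB       [-15]
DUP       [-15, -15]
ADD       [-30]
PUSH -6   [-30, -6]
PUSH -20  [-30, -6, -20]
OVER      [-30, -6, -20, -6]
MUL       [-30, -6, 120]
SUB       [-30, -126]

0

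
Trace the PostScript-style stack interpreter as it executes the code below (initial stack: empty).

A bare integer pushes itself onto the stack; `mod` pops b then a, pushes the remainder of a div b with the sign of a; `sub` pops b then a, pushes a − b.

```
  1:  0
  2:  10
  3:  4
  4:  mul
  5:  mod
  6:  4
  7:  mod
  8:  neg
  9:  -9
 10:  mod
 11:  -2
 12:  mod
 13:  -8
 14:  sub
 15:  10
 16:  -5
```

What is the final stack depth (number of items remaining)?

0   → [0]
10  → [0, 10]
4   → [0, 10, 4]
mul → [0, 40]
mod → [0]
4   → [0, 4]
mod → [0]
neg → [0]
-9  → [0, -9]
mod → [0]
-2  → [0, -2]
mod → [0]
-8  → [0, -8]
sub → [8]
10  → [8, 10]
-5  → [8, 10, -5]

3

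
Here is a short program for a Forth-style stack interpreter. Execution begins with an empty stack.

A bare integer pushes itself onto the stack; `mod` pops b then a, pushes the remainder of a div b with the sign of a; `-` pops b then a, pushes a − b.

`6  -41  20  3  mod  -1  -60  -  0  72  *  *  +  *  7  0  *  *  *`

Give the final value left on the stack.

6    6
-41  6 -41
20   6 -41 20
3    6 -41 20 3
mod  6 -41 2
-1   6 -41 2 -1
-60  6 -41 2 -1 -60
-    6 -41 2 59
0    6 -41 2 59 0
72   6 -41 2 59 0 72
*    6 -41 2 59 0
*    6 -41 2 0
+    6 -41 2
*    6 -82
7    6 -82 7
0    6 -82 7 0
*    6 -82 0
*    6 0
*    0

0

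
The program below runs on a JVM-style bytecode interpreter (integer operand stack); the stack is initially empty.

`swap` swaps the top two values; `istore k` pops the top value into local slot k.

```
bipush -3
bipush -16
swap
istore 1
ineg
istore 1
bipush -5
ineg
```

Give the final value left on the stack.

bipush -3  → -3
bipush -16 → -3 -16
swap       → -16 -3
istore 1   → -16
ineg       → 16
istore 1   → (empty)
bipush -5  → -5
ineg       → 5

5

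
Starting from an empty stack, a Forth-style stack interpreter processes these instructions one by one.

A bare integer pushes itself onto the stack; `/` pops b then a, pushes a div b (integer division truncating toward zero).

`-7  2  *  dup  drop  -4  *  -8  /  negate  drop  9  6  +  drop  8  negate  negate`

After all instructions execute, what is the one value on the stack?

-7     → [-7]
2      → [-7, 2]
*      → [-14]
dup    → [-14, -14]
drop   → [-14]
-4     → [-14, -4]
*      → [56]
-8     → [56, -8]
/      → [-7]
negate → [7]
drop   → []
9      → [9]
6      → [9, 6]
+      → [15]
drop   → []
8      → [8]
negate → [-8]
negate → [8]

8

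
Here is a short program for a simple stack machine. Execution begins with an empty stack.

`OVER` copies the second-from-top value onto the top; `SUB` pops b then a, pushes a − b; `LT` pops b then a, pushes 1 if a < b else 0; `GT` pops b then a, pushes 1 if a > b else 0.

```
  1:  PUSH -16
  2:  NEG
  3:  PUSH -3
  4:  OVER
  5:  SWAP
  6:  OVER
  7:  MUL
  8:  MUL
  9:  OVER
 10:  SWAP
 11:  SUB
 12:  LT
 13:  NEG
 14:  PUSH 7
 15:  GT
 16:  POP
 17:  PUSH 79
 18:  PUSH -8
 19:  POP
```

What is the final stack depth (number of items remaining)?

1

PUSH -16  [-16]
NEG       [16]
PUSH -3   [16, -3]
OVER      [16, -3, 16]
SWAP      [16, 16, -3]
OVER      [16, 16, -3, 16]
MUL       [16, 16, -48]
MUL       [16, -768]
OVER      [16, -768, 16]
SWAP      [16, 16, -768]
SUB       [16, 784]
LT        [1]
NEG       [-1]
PUSH 7    [-1, 7]
GT        [0]
POP       []
PUSH 79   [79]
PUSH -8   [79, -8]
POP       [79]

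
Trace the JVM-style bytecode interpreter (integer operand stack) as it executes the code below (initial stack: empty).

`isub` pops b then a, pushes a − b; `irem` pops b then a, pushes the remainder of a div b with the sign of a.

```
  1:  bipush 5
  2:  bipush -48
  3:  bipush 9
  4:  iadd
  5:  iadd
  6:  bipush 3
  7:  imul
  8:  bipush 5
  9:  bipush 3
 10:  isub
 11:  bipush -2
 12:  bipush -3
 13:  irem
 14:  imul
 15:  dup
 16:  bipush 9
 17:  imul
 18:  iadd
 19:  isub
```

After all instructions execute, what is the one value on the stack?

bipush 5   → [5]
bipush -48 → [5, -48]
bipush 9   → [5, -48, 9]
iadd       → [5, -39]
iadd       → [-34]
bipush 3   → [-34, 3]
imul       → [-102]
bipush 5   → [-102, 5]
bipush 3   → [-102, 5, 3]
isub       → [-102, 2]
bipush -2  → [-102, 2, -2]
bipush -3  → [-102, 2, -2, -3]
irem       → [-102, 2, -2]
imul       → [-102, -4]
dup        → [-102, -4, -4]
bipush 9   → [-102, -4, -4, 9]
imul       → [-102, -4, -36]
iadd       → [-102, -40]
isub       → [-62]

-62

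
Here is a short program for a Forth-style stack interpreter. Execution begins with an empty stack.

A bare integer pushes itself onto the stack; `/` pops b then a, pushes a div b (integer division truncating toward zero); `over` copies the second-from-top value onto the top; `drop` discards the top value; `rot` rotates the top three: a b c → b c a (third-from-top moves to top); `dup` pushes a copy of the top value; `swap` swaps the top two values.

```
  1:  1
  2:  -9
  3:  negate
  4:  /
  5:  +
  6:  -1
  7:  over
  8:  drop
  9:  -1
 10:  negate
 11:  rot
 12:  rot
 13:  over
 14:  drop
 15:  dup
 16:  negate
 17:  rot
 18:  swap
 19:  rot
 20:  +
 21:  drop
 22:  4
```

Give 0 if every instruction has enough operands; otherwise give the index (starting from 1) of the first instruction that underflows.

1      -> 1
-9     -> 1 -9
negate -> 1 9
/      -> 0
+  — needs 2 operands, stack has 1 → underflow

5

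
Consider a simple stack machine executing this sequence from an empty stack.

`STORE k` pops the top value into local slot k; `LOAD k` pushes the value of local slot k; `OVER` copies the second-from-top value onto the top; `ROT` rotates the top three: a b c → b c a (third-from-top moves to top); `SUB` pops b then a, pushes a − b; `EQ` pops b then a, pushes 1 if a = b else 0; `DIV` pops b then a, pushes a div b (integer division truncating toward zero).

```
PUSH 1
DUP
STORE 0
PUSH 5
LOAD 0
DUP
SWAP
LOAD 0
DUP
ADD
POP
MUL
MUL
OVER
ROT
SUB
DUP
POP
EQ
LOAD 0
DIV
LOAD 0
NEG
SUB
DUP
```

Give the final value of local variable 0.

1

PUSH 1  → 1
DUP     → 1 1
STORE 0 → 1
PUSH 5  → 1 5
LOAD 0  → 1 5 1
DUP     → 1 5 1 1
SWAP    → 1 5 1 1
LOAD 0  → 1 5 1 1 1
DUP     → 1 5 1 1 1 1
ADD     → 1 5 1 1 2
POP     → 1 5 1 1
MUL     → 1 5 1
MUL     → 1 5
OVER    → 1 5 1
ROT     → 5 1 1
SUB     → 5 0
DUP     → 5 0 0
POP     → 5 0
EQ      → 0
LOAD 0  → 0 1
DIV     → 0
LOAD 0  → 0 1
NEG     → 0 -1
SUB     → 1
DUP     → 1 1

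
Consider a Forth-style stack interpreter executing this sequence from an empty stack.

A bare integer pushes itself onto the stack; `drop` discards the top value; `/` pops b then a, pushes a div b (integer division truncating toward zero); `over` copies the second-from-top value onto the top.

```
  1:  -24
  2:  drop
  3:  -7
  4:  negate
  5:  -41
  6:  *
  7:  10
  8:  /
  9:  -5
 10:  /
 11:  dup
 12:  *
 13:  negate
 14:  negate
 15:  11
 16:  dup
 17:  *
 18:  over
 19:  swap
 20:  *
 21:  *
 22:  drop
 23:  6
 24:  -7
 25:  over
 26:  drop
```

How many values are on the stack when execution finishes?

2

-24    : -24
drop   : (empty)
-7     : -7
negate : 7
-41    : 7 -41
*      : -287
10     : -287 10
/      : -28
-5     : -28 -5
/      : 5
dup    : 5 5
*      : 25
negate : -25
negate : 25
11     : 25 11
dup    : 25 11 11
*      : 25 121
over   : 25 121 25
swap   : 25 25 121
*      : 25 3025
*      : 75625
drop   : (empty)
6      : 6
-7     : 6 -7
over   : 6 -7 6
drop   : 6 -7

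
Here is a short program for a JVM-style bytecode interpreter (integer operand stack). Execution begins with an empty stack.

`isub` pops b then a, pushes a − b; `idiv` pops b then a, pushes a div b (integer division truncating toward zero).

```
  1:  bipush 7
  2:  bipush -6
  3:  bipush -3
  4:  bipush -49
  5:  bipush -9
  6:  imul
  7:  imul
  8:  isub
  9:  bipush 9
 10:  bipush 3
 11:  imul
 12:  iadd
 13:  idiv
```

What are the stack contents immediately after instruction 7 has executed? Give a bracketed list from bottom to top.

bipush 7    [7]
bipush -6   [7, -6]
bipush -3   [7, -6, -3]
bipush -49  [7, -6, -3, -49]
bipush -9   [7, -6, -3, -49, -9]
imul        [7, -6, -3, 441]
imul        [7, -6, -1323]

[7, -6, -1323]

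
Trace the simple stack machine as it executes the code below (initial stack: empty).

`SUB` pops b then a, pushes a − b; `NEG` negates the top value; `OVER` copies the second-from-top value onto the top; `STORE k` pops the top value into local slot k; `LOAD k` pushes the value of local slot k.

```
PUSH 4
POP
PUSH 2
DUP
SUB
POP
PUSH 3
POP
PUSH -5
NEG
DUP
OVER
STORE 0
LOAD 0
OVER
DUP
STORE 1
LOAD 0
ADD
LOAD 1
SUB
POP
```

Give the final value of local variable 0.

PUSH 4  : 4
POP     : (empty)
PUSH 2  : 2
DUP     : 2 2
SUB     : 0
POP     : (empty)
PUSH 3  : 3
POP     : (empty)
PUSH -5 : -5
NEG     : 5
DUP     : 5 5
OVER    : 5 5 5
STORE 0 : 5 5
LOAD 0  : 5 5 5
OVER    : 5 5 5 5
DUP     : 5 5 5 5 5
STORE 1 : 5 5 5 5
LOAD 0  : 5 5 5 5 5
ADD     : 5 5 5 10
LOAD 1  : 5 5 5 10 5
SUB     : 5 5 5 5
POP     : 5 5 5

5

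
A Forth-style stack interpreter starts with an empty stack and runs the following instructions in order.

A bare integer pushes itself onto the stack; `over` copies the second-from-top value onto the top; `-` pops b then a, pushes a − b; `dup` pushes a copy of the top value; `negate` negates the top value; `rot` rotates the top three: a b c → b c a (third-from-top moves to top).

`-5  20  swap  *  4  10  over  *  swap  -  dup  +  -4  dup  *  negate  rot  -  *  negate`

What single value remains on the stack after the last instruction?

-5     : -5
20     : -5 20
swap   : 20 -5
*      : -100
4      : -100 4
10     : -100 4 10
over   : -100 4 10 4
*      : -100 4 40
swap   : -100 40 4
-      : -100 36
dup    : -100 36 36
+      : -100 72
-4     : -100 72 -4
dup    : -100 72 -4 -4
*      : -100 72 16
negate : -100 72 -16
rot    : 72 -16 -100
-      : 72 84
*      : 6048
negate : -6048

-6048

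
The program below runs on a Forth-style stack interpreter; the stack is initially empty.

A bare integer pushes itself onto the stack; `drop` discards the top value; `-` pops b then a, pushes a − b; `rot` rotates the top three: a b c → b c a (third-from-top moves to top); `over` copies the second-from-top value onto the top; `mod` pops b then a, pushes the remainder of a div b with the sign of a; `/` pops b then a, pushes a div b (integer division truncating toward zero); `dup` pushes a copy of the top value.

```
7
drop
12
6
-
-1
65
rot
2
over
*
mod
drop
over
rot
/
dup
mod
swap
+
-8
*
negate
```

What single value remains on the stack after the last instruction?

520

7      -> [7]
drop   -> []
12     -> [12]
6      -> [12, 6]
-      -> [6]
-1     -> [6, -1]
65     -> [6, -1, 65]
rot    -> [-1, 65, 6]
2      -> [-1, 65, 6, 2]
over   -> [-1, 65, 6, 2, 6]
*      -> [-1, 65, 6, 12]
mod    -> [-1, 65, 6]
drop   -> [-1, 65]
over   -> [-1, 65, -1]
rot    -> [65, -1, -1]
/      -> [65, 1]
dup    -> [65, 1, 1]
mod    -> [65, 0]
swap   -> [0, 65]
+      -> [65]
-8     -> [65, -8]
*      -> [-520]
negate -> [520]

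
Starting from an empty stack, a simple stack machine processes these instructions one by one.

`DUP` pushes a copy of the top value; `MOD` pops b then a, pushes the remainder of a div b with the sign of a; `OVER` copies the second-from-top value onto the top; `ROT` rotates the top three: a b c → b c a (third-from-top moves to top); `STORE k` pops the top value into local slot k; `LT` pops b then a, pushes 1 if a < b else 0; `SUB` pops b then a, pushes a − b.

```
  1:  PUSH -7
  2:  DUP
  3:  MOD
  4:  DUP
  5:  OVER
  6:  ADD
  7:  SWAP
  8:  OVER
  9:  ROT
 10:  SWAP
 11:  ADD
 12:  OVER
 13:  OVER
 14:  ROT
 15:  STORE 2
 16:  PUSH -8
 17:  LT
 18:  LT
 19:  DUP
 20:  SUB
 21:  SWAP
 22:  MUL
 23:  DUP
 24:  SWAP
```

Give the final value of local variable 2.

0

PUSH -7 -> -7
DUP     -> -7 -7
MOD     -> 0
DUP     -> 0 0
OVER    -> 0 0 0
ADD     -> 0 0
SWAP    -> 0 0
OVER    -> 0 0 0
ROT     -> 0 0 0
SWAP    -> 0 0 0
ADD     -> 0 0
OVER    -> 0 0 0
OVER    -> 0 0 0 0
ROT     -> 0 0 0 0
STORE 2 -> 0 0 0
PUSH -8 -> 0 0 0 -8
LT      -> 0 0 0
LT      -> 0 0
DUP     -> 0 0 0
SUB     -> 0 0
SWAP    -> 0 0
MUL     -> 0
DUP     -> 0 0
SWAP    -> 0 0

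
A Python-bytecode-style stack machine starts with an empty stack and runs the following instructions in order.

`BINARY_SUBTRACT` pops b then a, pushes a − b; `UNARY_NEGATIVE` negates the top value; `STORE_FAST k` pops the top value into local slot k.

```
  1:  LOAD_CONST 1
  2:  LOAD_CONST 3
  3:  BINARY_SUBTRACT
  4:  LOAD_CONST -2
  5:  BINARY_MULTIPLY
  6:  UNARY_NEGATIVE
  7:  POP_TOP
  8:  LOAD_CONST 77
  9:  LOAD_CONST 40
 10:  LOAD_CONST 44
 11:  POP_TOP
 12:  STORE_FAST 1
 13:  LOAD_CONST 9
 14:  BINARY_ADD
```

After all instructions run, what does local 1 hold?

LOAD_CONST 1    -> 1
LOAD_CONST 3    -> 1 3
BINARY_SUBTRACT -> -2
LOAD_CONST -2   -> -2 -2
BINARY_MULTIPLY -> 4
UNARY_NEGATIVE  -> -4
POP_TOP         -> (empty)
LOAD_CONST 77   -> 77
LOAD_CONST 40   -> 77 40
LOAD_CONST 44   -> 77 40 44
POP_TOP         -> 77 40
STORE_FAST 1    -> 77
LOAD_CONST 9    -> 77 9
BINARY_ADD      -> 86

40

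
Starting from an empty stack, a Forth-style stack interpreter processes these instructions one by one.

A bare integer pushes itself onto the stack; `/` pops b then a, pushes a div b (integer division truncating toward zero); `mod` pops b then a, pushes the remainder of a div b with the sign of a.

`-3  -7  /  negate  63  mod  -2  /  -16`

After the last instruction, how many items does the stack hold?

-3     : [-3]
-7     : [-3, -7]
/      : [0]
negate : [0]
63     : [0, 63]
mod    : [0]
-2     : [0, -2]
/      : [0]
-16    : [0, -16]

2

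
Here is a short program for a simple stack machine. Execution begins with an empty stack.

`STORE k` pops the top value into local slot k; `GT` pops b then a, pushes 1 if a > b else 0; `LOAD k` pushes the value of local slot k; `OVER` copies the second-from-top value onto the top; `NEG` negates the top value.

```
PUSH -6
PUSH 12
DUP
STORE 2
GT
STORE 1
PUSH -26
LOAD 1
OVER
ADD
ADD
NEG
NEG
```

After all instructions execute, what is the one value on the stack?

-52

PUSH -6  → -6
PUSH 12  → -6 12
DUP      → -6 12 12
STORE 2  → -6 12
GT       → 0
STORE 1  → (empty)
PUSH -26 → -26
LOAD 1   → -26 0
OVER     → -26 0 -26
ADD      → -26 -26
ADD      → -52
NEG      → 52
NEG      → -52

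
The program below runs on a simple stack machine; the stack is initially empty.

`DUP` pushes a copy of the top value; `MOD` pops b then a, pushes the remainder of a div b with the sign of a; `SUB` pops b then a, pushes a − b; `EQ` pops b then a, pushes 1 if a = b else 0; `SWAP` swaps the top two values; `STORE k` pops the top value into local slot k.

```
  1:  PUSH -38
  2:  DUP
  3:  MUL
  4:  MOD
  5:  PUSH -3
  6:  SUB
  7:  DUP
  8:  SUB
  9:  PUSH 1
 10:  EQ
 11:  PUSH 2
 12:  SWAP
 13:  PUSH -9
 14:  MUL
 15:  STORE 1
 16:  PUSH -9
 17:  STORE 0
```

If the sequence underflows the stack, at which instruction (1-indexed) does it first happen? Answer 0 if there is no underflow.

PUSH -38 → -38
DUP      → -38 -38
MUL      → 1444
MOD  — needs 2 operands, stack has 1 → underflow

4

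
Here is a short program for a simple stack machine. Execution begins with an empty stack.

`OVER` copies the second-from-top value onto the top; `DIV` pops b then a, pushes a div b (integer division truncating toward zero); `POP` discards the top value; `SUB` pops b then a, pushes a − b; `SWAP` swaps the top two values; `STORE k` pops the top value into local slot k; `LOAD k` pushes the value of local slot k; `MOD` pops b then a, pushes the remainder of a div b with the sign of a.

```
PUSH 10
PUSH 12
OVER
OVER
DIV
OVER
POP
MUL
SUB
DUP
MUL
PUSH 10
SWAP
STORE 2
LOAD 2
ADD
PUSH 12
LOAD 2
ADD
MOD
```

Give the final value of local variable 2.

100

PUSH 10  [10]
PUSH 12  [10, 12]
OVER     [10, 12, 10]
OVER     [10, 12, 10, 12]
DIV      [10, 12, 0]
OVER     [10, 12, 0, 12]
POP      [10, 12, 0]
MUL      [10, 0]
SUB      [10]
DUP      [10, 10]
MUL      [100]
PUSH 10  [100, 10]
SWAP     [10, 100]
STORE 2  [10]
LOAD 2   [10, 100]
ADD      [110]
PUSH 12  [110, 12]
LOAD 2   [110, 12, 100]
ADD      [110, 112]
MOD      [110]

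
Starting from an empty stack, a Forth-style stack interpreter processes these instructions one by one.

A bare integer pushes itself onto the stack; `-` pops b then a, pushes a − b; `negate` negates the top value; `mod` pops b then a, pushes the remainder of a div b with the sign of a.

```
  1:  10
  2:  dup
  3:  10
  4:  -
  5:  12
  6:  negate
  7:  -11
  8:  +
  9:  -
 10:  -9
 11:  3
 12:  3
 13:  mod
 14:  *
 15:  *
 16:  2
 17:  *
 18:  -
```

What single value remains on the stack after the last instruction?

10

10     -> 10
dup    -> 10 10
10     -> 10 10 10
-      -> 10 0
12     -> 10 0 12
negate -> 10 0 -12
-11    -> 10 0 -12 -11
+      -> 10 0 -23
-      -> 10 23
-9     -> 10 23 -9
3      -> 10 23 -9 3
3      -> 10 23 -9 3 3
mod    -> 10 23 -9 0
*      -> 10 23 0
*      -> 10 0
2      -> 10 0 2
*      -> 10 0
-      -> 10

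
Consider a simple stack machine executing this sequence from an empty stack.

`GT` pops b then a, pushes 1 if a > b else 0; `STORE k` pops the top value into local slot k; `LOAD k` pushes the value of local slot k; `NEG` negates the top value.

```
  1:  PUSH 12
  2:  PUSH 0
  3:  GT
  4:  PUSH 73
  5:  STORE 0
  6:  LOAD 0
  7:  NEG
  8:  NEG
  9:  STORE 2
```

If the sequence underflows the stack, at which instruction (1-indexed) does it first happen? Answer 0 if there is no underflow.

PUSH 12  [12]
PUSH 0   [12, 0]
GT       [1]
PUSH 73  [1, 73]
STORE 0  [1]
LOAD 0   [1, 73]
NEG      [1, -73]
NEG      [1, 73]
STORE 2  [1]

0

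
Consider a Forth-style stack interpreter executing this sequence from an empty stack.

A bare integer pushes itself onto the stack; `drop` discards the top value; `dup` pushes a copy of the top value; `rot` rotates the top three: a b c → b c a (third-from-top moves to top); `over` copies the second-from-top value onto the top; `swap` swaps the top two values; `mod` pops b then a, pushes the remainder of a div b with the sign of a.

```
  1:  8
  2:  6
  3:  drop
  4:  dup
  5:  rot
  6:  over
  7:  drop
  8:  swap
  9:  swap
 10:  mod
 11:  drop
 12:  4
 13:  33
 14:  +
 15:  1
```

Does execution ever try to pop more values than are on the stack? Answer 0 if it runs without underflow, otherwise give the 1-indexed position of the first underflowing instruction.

8    → 8
6    → 8 6
drop → 8
dup  → 8 8
rot  — needs 3 operands, stack has 2 → underflow

5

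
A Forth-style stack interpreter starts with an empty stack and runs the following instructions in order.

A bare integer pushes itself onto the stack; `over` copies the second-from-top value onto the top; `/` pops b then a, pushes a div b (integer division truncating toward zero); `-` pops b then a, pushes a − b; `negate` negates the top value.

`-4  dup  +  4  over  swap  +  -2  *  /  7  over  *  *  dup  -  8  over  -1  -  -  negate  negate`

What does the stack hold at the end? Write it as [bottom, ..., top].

-4     → [-4]
dup    → [-4, -4]
+      → [-8]
4      → [-8, 4]
over   → [-8, 4, -8]
swap   → [-8, -8, 4]
+      → [-8, -4]
-2     → [-8, -4, -2]
*      → [-8, 8]
/      → [-1]
7      → [-1, 7]
over   → [-1, 7, -1]
*      → [-1, -7]
*      → [7]
dup    → [7, 7]
-      → [0]
8      → [0, 8]
over   → [0, 8, 0]
-1     → [0, 8, 0, -1]
-      → [0, 8, 1]
-      → [0, 7]
negate → [0, -7]
negate → [0, 7]

[0, 7]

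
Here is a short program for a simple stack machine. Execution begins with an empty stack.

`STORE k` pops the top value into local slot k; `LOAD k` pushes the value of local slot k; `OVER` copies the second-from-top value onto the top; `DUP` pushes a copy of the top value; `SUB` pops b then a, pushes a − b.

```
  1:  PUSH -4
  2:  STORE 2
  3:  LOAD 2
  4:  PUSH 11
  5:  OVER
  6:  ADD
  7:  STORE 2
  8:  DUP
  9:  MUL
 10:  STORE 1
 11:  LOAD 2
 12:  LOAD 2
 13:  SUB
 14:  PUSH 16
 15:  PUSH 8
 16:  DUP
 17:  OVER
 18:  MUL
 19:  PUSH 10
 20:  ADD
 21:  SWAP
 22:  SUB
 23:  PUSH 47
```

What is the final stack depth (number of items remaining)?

PUSH -4 : -4
STORE 2 : (empty)
LOAD 2  : -4
PUSH 11 : -4 11
OVER    : -4 11 -4
ADD     : -4 7
STORE 2 : -4
DUP     : -4 -4
MUL     : 16
STORE 1 : (empty)
LOAD 2  : 7
LOAD 2  : 7 7
SUB     : 0
PUSH 16 : 0 16
PUSH 8  : 0 16 8
DUP     : 0 16 8 8
OVER    : 0 16 8 8 8
MUL     : 0 16 8 64
PUSH 10 : 0 16 8 64 10
ADD     : 0 16 8 74
SWAP    : 0 16 74 8
SUB     : 0 16 66
PUSH 47 : 0 16 66 47

4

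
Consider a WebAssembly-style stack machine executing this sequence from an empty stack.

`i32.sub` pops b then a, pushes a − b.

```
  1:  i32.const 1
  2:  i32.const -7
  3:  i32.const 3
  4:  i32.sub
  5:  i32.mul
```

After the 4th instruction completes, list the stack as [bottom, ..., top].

i32.const 1  : 1
i32.const -7 : 1 -7
i32.const 3  : 1 -7 3
i32.sub      : 1 -10

[1, -10]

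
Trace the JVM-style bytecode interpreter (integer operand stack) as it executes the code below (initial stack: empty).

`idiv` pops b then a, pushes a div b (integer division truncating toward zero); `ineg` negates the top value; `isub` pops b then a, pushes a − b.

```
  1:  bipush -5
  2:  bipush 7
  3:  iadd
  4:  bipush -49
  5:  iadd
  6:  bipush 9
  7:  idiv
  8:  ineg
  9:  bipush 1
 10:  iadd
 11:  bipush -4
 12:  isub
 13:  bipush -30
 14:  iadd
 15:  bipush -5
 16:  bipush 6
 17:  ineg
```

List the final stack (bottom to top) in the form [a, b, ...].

[-20, -5, -6]

bipush -5   -5
bipush 7    -5 7
iadd        2
bipush -49  2 -49
iadd        -47
bipush 9    -47 9
idiv        -5
ineg        5
bipush 1    5 1
iadd        6
bipush -4   6 -4
isub        10
bipush -30  10 -30
iadd        -20
bipush -5   -20 -5
bipush 6    -20 -5 6
ineg        -20 -5 -6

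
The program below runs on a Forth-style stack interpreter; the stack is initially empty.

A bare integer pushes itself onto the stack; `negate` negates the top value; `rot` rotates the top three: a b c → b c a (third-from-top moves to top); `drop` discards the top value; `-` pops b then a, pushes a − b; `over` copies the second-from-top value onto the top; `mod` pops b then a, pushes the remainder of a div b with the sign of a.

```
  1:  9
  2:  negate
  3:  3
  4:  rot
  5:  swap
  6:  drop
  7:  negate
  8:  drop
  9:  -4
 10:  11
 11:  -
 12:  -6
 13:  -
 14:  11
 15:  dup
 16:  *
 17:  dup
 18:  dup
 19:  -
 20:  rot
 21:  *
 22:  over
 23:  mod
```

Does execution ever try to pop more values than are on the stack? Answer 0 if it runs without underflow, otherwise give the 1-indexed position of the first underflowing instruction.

4

9      → 9
negate → -9
3      → -9 3
rot  — needs 3 operands, stack has 2 → underflow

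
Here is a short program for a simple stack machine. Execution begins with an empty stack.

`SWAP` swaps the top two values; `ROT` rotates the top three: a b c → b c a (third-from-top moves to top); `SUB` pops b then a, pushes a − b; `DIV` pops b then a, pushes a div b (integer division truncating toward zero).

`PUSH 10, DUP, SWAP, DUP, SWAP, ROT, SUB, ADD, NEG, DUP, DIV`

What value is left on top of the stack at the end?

PUSH 10  [10]
DUP      [10, 10]
SWAP     [10, 10]
DUP      [10, 10, 10]
SWAP     [10, 10, 10]
ROT      [10, 10, 10]
SUB      [10, 0]
ADD      [10]
NEG      [-10]
DUP      [-10, -10]
DIV      [1]

1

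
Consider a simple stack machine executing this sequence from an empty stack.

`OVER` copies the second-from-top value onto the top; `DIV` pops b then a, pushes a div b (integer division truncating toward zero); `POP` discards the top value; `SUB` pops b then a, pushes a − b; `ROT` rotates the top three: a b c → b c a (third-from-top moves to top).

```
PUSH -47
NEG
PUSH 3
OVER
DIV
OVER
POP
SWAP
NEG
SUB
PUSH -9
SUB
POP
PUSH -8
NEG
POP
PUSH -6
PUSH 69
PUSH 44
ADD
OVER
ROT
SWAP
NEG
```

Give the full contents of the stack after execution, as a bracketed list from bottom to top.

[113, -6, 6]

PUSH -47 -> [-47]
NEG      -> [47]
PUSH 3   -> [47, 3]
OVER     -> [47, 3, 47]
DIV      -> [47, 0]
OVER     -> [47, 0, 47]
POP      -> [47, 0]
SWAP     -> [0, 47]
NEG      -> [0, -47]
SUB      -> [47]
PUSH -9  -> [47, -9]
SUB      -> [56]
POP      -> []
PUSH -8  -> [-8]
NEG      -> [8]
POP      -> []
PUSH -6  -> [-6]
PUSH 69  -> [-6, 69]
PUSH 44  -> [-6, 69, 44]
ADD      -> [-6, 113]
OVER     -> [-6, 113, -6]
ROT      -> [113, -6, -6]
SWAP     -> [113, -6, -6]
NEG      -> [113, -6, 6]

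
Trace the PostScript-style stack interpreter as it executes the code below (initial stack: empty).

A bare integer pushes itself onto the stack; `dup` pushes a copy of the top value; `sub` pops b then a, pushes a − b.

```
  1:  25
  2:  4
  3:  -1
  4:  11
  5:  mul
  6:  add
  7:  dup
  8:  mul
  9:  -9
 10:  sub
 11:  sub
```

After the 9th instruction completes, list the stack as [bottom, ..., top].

[25, 49, -9]

25  : 25
4   : 25 4
-1  : 25 4 -1
11  : 25 4 -1 11
mul : 25 4 -11
add : 25 -7
dup : 25 -7 -7
mul : 25 49
-9  : 25 49 -9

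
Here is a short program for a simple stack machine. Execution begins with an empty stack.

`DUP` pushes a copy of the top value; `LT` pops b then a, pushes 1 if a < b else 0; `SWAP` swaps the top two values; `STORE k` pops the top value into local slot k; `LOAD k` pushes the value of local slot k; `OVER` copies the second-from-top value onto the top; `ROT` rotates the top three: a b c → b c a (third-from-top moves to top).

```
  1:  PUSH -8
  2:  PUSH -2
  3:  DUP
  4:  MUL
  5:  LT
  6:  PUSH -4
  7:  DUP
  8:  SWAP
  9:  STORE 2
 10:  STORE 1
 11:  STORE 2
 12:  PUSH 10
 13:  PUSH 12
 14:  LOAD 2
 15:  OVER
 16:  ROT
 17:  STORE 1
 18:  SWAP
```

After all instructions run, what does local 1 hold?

PUSH -8 -> -8
PUSH -2 -> -8 -2
DUP     -> -8 -2 -2
MUL     -> -8 4
LT      -> 1
PUSH -4 -> 1 -4
DUP     -> 1 -4 -4
SWAP    -> 1 -4 -4
STORE 2 -> 1 -4
STORE 1 -> 1
STORE 2 -> (empty)
PUSH 10 -> 10
PUSH 12 -> 10 12
LOAD 2  -> 10 12 1
OVER    -> 10 12 1 12
ROT     -> 10 1 12 12
STORE 1 -> 10 1 12
SWAP    -> 10 12 1

12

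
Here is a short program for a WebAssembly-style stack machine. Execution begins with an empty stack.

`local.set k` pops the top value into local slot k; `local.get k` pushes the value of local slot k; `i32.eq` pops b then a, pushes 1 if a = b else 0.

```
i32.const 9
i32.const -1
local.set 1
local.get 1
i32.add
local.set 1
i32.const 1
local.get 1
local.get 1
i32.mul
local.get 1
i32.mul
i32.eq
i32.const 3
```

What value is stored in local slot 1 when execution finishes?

i32.const 9  → 9
i32.const -1 → 9 -1
local.set 1  → 9
local.get 1  → 9 -1
i32.add      → 8
local.set 1  → (empty)
i32.const 1  → 1
local.get 1  → 1 8
local.get 1  → 1 8 8
i32.mul      → 1 64
local.get 1  → 1 64 8
i32.mul      → 1 512
i32.eq       → 0
i32.const 3  → 0 3

8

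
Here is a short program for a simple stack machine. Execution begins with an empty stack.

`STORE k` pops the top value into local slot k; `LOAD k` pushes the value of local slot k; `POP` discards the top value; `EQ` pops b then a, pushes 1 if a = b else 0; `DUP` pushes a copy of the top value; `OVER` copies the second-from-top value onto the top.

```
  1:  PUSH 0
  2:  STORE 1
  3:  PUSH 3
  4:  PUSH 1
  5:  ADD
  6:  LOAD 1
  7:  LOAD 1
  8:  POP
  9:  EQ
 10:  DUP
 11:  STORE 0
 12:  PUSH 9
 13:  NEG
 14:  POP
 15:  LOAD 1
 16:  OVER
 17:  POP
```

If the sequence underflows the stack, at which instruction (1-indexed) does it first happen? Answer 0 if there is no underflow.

PUSH 0  -> [0]
STORE 1 -> []
PUSH 3  -> [3]
PUSH 1  -> [3, 1]
ADD     -> [4]
LOAD 1  -> [4, 0]
LOAD 1  -> [4, 0, 0]
POP     -> [4, 0]
EQ      -> [0]
DUP     -> [0, 0]
STORE 0 -> [0]
PUSH 9  -> [0, 9]
NEG     -> [0, -9]
POP     -> [0]
LOAD 1  -> [0, 0]
OVER    -> [0, 0, 0]
POP     -> [0, 0]

0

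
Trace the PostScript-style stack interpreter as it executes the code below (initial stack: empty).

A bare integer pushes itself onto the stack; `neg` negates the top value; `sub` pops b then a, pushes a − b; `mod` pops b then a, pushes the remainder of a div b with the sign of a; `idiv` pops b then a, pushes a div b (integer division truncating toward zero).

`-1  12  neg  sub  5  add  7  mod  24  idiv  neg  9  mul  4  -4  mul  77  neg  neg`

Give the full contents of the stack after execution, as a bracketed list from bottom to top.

-1   -> [-1]
12   -> [-1, 12]
neg  -> [-1, -12]
sub  -> [11]
5    -> [11, 5]
add  -> [16]
7    -> [16, 7]
mod  -> [2]
24   -> [2, 24]
idiv -> [0]
neg  -> [0]
9    -> [0, 9]
mul  -> [0]
4    -> [0, 4]
-4   -> [0, 4, -4]
mul  -> [0, -16]
77   -> [0, -16, 77]
neg  -> [0, -16, -77]
neg  -> [0, -16, 77]

[0, -16, 77]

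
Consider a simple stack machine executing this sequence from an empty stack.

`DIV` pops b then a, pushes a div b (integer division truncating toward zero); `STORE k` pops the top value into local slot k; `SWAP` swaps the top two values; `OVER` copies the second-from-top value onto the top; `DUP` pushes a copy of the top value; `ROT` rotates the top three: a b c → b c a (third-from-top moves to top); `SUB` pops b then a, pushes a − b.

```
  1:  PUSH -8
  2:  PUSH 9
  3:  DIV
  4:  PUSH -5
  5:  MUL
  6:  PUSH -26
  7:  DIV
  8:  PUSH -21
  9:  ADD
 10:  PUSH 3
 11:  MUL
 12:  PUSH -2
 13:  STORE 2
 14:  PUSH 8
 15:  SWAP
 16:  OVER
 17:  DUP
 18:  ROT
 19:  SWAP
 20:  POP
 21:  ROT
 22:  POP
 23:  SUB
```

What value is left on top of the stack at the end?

PUSH -8  → [-8]
PUSH 9   → [-8, 9]
DIV      → [0]
PUSH -5  → [0, -5]
MUL      → [0]
PUSH -26 → [0, -26]
DIV      → [0]
PUSH -21 → [0, -21]
ADD      → [-21]
PUSH 3   → [-21, 3]
MUL      → [-63]
PUSH -2  → [-63, -2]
STORE 2  → [-63]
PUSH 8   → [-63, 8]
SWAP     → [8, -63]
OVER     → [8, -63, 8]
DUP      → [8, -63, 8, 8]
ROT      → [8, 8, 8, -63]
SWAP     → [8, 8, -63, 8]
POP      → [8, 8, -63]
ROT      → [8, -63, 8]
POP      → [8, -63]
SUB      → [71]

71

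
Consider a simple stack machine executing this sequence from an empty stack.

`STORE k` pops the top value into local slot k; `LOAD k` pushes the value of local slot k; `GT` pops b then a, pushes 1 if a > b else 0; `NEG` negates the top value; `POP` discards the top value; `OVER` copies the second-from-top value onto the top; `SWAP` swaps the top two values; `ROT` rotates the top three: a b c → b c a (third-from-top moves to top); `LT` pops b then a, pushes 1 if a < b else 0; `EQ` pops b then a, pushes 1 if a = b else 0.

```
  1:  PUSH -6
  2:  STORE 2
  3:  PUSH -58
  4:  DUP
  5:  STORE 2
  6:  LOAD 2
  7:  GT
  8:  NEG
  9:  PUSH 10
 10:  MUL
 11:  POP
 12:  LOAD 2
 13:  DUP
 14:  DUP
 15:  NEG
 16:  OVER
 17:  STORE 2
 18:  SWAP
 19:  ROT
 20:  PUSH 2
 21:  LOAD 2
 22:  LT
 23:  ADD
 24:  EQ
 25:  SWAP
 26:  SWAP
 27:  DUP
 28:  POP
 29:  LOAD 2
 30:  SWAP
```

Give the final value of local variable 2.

-58

PUSH -6  : -6
STORE 2  : (empty)
PUSH -58 : -58
DUP      : -58 -58
STORE 2  : -58
LOAD 2   : -58 -58
GT       : 0
NEG      : 0
PUSH 10  : 0 10
MUL      : 0
POP      : (empty)
LOAD 2   : -58
DUP      : -58 -58
DUP      : -58 -58 -58
NEG      : -58 -58 58
OVER     : -58 -58 58 -58
STORE 2  : -58 -58 58
SWAP     : -58 58 -58
ROT      : 58 -58 -58
PUSH 2   : 58 -58 -58 2
LOAD 2   : 58 -58 -58 2 -58
LT       : 58 -58 -58 0
ADD      : 58 -58 -58
EQ       : 58 1
SWAP     : 1 58
SWAP     : 58 1
DUP      : 58 1 1
POP      : 58 1
LOAD 2   : 58 1 -58
SWAP     : 58 -58 1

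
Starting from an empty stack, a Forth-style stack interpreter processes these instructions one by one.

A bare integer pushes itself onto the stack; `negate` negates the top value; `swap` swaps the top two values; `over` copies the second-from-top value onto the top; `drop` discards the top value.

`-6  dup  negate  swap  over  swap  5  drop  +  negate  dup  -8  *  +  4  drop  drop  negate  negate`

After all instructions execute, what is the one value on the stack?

6

-6      [-6]
dup     [-6, -6]
negate  [-6, 6]
swap    [6, -6]
over    [6, -6, 6]
swap    [6, 6, -6]
5       [6, 6, -6, 5]
drop    [6, 6, -6]
+       [6, 0]
negate  [6, 0]
dup     [6, 0, 0]
-8      [6, 0, 0, -8]
*       [6, 0, 0]
+       [6, 0]
4       [6, 0, 4]
drop    [6, 0]
drop    [6]
negate  [-6]
negate  [6]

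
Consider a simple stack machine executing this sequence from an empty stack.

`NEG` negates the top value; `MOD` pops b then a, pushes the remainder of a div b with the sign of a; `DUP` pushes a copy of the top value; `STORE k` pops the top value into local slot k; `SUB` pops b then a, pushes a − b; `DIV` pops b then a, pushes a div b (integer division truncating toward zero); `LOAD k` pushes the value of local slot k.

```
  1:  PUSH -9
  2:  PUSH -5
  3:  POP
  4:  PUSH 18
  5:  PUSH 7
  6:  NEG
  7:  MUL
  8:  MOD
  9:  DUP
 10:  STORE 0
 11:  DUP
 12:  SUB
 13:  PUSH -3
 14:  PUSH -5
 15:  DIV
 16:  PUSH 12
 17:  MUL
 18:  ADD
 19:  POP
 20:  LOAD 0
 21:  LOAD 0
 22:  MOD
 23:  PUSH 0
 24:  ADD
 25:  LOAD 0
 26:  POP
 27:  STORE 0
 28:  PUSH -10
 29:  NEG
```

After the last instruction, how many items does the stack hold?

1

PUSH -9   [-9]
PUSH -5   [-9, -5]
POP       [-9]
PUSH 18   [-9, 18]
PUSH 7    [-9, 18, 7]
NEG       [-9, 18, -7]
MUL       [-9, -126]
MOD       [-9]
DUP       [-9, -9]
STORE 0   [-9]
DUP       [-9, -9]
SUB       [0]
PUSH -3   [0, -3]
PUSH -5   [0, -3, -5]
DIV       [0, 0]
PUSH 12   [0, 0, 12]
MUL       [0, 0]
ADD       [0]
POP       []
LOAD 0    [-9]
LOAD 0    [-9, -9]
MOD       [0]
PUSH 0    [0, 0]
ADD       [0]
LOAD 0    [0, -9]
POP       [0]
STORE 0   []
PUSH -10  [-10]
NEG       [10]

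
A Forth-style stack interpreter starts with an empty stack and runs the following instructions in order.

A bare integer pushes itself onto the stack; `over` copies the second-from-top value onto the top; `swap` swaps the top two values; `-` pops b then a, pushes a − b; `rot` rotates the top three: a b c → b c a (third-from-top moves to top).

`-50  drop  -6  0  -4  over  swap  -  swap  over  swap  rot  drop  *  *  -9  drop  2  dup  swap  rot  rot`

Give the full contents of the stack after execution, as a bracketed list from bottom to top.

-50  → [-50]
drop → []
-6   → [-6]
0    → [-6, 0]
-4   → [-6, 0, -4]
over → [-6, 0, -4, 0]
swap → [-6, 0, 0, -4]
-    → [-6, 0, 4]
swap → [-6, 4, 0]
over → [-6, 4, 0, 4]
swap → [-6, 4, 4, 0]
rot  → [-6, 4, 0, 4]
drop → [-6, 4, 0]
*    → [-6, 0]
*    → [0]
-9   → [0, -9]
drop → [0]
2    → [0, 2]
dup  → [0, 2, 2]
swap → [0, 2, 2]
rot  → [2, 2, 0]
rot  → [2, 0, 2]

[2, 0, 2]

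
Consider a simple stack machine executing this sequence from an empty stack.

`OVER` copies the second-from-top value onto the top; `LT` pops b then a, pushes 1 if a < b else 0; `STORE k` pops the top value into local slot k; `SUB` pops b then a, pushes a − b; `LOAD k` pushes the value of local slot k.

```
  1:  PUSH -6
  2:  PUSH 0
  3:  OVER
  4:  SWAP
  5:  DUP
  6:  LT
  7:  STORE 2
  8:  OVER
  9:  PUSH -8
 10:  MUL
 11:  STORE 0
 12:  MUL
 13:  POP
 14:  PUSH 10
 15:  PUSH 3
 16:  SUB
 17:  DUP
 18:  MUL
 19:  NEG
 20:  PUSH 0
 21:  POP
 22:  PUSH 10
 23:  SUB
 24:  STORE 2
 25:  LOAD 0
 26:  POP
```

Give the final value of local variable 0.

48

PUSH -6 : [-6]
PUSH 0  : [-6, 0]
OVER    : [-6, 0, -6]
SWAP    : [-6, -6, 0]
DUP     : [-6, -6, 0, 0]
LT      : [-6, -6, 0]
STORE 2 : [-6, -6]
OVER    : [-6, -6, -6]
PUSH -8 : [-6, -6, -6, -8]
MUL     : [-6, -6, 48]
STORE 0 : [-6, -6]
MUL     : [36]
POP     : []
PUSH 10 : [10]
PUSH 3  : [10, 3]
SUB     : [7]
DUP     : [7, 7]
MUL     : [49]
NEG     : [-49]
PUSH 0  : [-49, 0]
POP     : [-49]
PUSH 10 : [-49, 10]
SUB     : [-59]
STORE 2 : []
LOAD 0  : [48]
POP     : []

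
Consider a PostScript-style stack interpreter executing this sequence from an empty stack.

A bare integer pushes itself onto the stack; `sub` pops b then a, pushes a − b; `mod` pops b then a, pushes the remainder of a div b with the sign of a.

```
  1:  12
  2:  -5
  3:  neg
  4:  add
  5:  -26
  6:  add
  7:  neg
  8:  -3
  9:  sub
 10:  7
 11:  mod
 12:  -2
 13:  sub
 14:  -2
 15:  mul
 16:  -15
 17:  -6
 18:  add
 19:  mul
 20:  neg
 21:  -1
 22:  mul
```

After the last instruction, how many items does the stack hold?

12   12
-5   12 -5
neg  12 5
add  17
-26  17 -26
add  -9
neg  9
-3   9 -3
sub  12
7    12 7
mod  5
-2   5 -2
sub  7
-2   7 -2
mul  -14
-15  -14 -15
-6   -14 -15 -6
add  -14 -21
mul  294
neg  -294
-1   -294 -1
mul  294

1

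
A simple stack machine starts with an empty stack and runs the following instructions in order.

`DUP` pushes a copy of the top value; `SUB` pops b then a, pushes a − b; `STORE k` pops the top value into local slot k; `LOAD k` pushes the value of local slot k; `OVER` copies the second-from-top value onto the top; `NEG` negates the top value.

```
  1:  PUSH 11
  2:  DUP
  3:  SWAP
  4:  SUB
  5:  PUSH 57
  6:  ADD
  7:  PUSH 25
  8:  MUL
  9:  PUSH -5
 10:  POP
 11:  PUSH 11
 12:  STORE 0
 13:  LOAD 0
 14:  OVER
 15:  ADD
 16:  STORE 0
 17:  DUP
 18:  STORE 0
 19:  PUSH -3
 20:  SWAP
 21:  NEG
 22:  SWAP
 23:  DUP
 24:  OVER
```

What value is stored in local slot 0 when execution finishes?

PUSH 11 → [11]
DUP     → [11, 11]
SWAP    → [11, 11]
SUB     → [0]
PUSH 57 → [0, 57]
ADD     → [57]
PUSH 25 → [57, 25]
MUL     → [1425]
PUSH -5 → [1425, -5]
POP     → [1425]
PUSH 11 → [1425, 11]
STORE 0 → [1425]
LOAD 0  → [1425, 11]
OVER    → [1425, 11, 1425]
ADD     → [1425, 1436]
STORE 0 → [1425]
DUP     → [1425, 1425]
STORE 0 → [1425]
PUSH -3 → [1425, -3]
SWAP    → [-3, 1425]
NEG     → [-3, -1425]
SWAP    → [-1425, -3]
DUP     → [-1425, -3, -3]
OVER    → [-1425, -3, -3, -3]

1425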